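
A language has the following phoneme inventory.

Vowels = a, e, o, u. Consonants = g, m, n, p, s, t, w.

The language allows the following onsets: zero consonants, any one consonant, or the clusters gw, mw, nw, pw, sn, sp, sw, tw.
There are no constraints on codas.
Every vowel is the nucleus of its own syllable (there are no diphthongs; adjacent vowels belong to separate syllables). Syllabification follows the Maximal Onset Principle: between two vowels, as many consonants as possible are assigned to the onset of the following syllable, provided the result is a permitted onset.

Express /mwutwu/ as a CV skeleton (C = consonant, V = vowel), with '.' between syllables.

CCV.CCV

Vowels present: u, u; each is a nucleus, giving 2 syllables.
σ1/σ2 boundary: /tw/ — entire cluster is a permitted onset → onset /tw/, coda ∅.
Syllabification: mwu.twu.
Mapping each syllable to C/V: /mwu/ → CCV, /twu/ → CCV.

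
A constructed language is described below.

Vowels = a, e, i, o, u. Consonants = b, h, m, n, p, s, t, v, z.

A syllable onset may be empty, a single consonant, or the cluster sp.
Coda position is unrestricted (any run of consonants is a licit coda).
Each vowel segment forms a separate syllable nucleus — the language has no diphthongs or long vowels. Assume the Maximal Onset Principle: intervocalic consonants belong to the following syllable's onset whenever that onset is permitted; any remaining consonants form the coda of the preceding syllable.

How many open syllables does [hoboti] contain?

Vowels present: o, o, i; each is a nucleus, giving 3 syllables.
Between /o/ (V1) and /o/ (V2): just /b/ — single C goes to the following onset.
Between /o/ (V2) and /i/ (V3): just /t/ — single C goes to the following onset.
Result: ho.bo.ti.
Classifying each syllable: /ho/ (open), /bo/ (open), /ti/ (open).
Open syllables: 3.

3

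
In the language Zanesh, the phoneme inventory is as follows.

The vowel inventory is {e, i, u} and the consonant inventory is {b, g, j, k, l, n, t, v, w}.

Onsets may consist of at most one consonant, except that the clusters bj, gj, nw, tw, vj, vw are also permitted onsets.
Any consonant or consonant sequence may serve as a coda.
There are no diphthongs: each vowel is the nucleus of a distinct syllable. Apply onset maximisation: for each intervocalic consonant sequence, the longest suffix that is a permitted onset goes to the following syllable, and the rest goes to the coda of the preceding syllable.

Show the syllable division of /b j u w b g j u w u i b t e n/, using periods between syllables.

bjuwb.gju.wu.ib.ten

The vowels are u, u, u, i, e — 5 nuclei, so 5 syllables.
Between /u/ (V1) and /u/ (V2): cluster /wbgj/ — the longest permitted-onset suffix is /gj/; onset = /gj/, preceding coda = /wb/.
Between /u/ (V2) and /u/ (V3): /w/ is a single consonant, so it becomes the next onset.
Between /u/ (V3) and /i/ (V4): nothing intervenes; syllable break is V.V.
Between /i/ (V4) and /e/ (V5): cluster /bt/ — the longest permitted-onset suffix is /t/; onset = /t/, preceding coda = /b/.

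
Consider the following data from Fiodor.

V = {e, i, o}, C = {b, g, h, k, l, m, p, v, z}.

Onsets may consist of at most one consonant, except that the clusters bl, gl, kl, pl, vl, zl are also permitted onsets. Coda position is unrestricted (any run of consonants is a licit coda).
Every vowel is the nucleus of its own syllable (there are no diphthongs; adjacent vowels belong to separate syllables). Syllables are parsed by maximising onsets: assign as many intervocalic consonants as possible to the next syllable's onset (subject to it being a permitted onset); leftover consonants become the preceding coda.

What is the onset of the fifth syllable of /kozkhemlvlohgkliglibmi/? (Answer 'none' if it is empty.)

gl

Nuclei (vowels): o, e, o, i, i, i → 6 syllables.
/o…e/ gap (V1→V2): cluster /zkh/ — the longest permitted-onset suffix is /h/; onset = /h/, preceding coda = /zk/.
/e…o/ gap (V2→V3): /mlvl/ — longest licit onset from the right is /vl/, leaving /ml/ as coda.
/o…i/ gap (V3→V4): /hgkl/; trying suffixes from longest down, /kl/ is the first permitted one, so coda /hg/ | onset /kl/.
/i…i/ gap (V4→V5): /gl/ — entire cluster is a permitted onset → onset /gl/, coda ∅.
/i…i/ gap (V5→V6): /bm/; trying suffixes from longest down, /m/ is the first permitted one, so coda /b/ | onset /m/.
So the parse is kozk.heml.vlohg.kli.glib.mi.
Syllable 5 is /glib/: onset /gl/, nucleus /i/, coda /b/.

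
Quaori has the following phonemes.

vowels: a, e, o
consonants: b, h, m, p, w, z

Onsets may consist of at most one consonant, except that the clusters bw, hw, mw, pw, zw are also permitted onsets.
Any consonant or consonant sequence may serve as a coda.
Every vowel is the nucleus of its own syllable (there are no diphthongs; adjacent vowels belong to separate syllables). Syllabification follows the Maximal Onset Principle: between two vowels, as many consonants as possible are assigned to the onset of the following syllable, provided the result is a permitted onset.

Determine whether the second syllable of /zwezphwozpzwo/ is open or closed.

closed

Nuclei (vowels): e, o, o → 3 syllables.
Between /e/ (V1) and /o/ (V2): /zphw/ — longest licit onset from the right is /hw/, leaving /zp/ as coda.
Between /o/ (V2) and /o/ (V3): /zpzw/; trying suffixes from longest down, /zw/ is the first permitted one, so coda /zp/ | onset /zw/.
Result: zwezp.hwozp.zwo.
Syllable 2 is /hwozp/ with coda /zp/, so it is closed.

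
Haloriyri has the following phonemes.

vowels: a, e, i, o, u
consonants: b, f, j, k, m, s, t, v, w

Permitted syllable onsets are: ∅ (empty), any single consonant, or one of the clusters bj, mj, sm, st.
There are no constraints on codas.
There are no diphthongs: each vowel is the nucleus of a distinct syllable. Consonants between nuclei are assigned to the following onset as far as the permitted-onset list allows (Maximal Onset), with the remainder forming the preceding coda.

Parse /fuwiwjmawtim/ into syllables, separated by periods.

fu.wiwj.maw.tim

The vowels are u, i, a, i — 4 nuclei, so 4 syllables.
V1 /u/ – V2 /i/: /w/ → onset of the next syllable (single consonants are always licit onsets).
V2 /i/ – V3 /a/: /wjm/ — longest licit onset from the right is /m/, leaving /wj/ as coda.
V3 /a/ – V4 /i/: /wt/; trying suffixes from longest down, /t/ is the first permitted one, so coda /w/ | onset /t/.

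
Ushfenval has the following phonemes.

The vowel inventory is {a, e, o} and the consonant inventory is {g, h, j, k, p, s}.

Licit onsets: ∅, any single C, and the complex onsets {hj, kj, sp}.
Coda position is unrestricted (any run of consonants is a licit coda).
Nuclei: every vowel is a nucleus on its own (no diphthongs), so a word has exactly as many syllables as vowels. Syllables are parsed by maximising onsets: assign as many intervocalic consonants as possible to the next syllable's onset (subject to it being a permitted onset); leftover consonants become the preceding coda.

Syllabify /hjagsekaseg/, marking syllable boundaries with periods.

Nuclei (vowels): a, e, a, e → 4 syllables.
/a…e/ gap (V1→V2): cluster /gs/ — the longest permitted-onset suffix is /s/; onset = /s/, preceding coda = /g/.
/e…a/ gap (V2→V3): /k/ is a single consonant, so it becomes the next onset.
/a…e/ gap (V3→V4): /s/ → onset of the next syllable (single consonants are always licit onsets).

hjag.se.ka.seg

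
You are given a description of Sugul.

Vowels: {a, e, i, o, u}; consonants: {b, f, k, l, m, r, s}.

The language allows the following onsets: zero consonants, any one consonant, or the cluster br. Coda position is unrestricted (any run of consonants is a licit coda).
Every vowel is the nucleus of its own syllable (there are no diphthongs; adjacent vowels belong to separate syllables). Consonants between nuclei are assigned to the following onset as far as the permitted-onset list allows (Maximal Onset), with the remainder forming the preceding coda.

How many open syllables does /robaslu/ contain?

Vowels present: o, a, u; each is a nucleus, giving 3 syllables.
V1 /o/ – V2 /a/: /b/ is a single consonant, so it becomes the next onset.
V2 /a/ – V3 /u/: cluster /sl/ — the longest permitted-onset suffix is /l/; onset = /l/, preceding coda = /s/.
So the parse is ro.bas.lu.
Classifying each syllable: /ro/ (open), /bas/ (closed), /lu/ (open).
Open syllables: 2.

2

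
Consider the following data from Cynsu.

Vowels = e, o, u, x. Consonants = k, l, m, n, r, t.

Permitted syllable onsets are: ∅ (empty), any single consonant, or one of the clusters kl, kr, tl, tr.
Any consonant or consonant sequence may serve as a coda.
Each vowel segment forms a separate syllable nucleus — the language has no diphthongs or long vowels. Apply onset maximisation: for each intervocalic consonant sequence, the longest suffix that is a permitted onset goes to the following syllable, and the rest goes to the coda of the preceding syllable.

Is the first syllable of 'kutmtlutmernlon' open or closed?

closed

Nuclei (vowels): u, u, e, o → 4 syllables.
Between /u/ (V1) and /u/ (V2): /tmtl/; trying suffixes from longest down, /tl/ is the first permitted one, so coda /tm/ | onset /tl/.
Between /u/ (V2) and /e/ (V3): cluster /tm/ — the longest permitted-onset suffix is /m/; onset = /m/, preceding coda = /t/.
Between /e/ (V3) and /o/ (V4): /rnl/ splits as /rn/ + /l/ (/l/ is the longest suffix that is a licit onset).
Result: kutm.tlut.mern.lon.
Syllable 1 is /kutm/ with coda /tm/, so it is closed.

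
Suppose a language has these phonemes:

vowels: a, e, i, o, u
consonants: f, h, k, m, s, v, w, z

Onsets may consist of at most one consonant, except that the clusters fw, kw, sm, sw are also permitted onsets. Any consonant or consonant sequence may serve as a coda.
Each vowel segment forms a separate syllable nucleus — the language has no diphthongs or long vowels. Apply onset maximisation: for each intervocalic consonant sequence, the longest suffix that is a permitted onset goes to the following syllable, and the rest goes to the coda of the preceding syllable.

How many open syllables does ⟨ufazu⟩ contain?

The vowels are u, a, u — 3 nuclei, so 3 syllables.
σ1/σ2 boundary: just /f/ — single C goes to the following onset.
σ2/σ3 boundary: /z/ is a single consonant, so it becomes the next onset.
So the parse is u.fa.zu.
Classifying each syllable: /u/ (open), /fa/ (open), /zu/ (open).
Open syllables: 3.

3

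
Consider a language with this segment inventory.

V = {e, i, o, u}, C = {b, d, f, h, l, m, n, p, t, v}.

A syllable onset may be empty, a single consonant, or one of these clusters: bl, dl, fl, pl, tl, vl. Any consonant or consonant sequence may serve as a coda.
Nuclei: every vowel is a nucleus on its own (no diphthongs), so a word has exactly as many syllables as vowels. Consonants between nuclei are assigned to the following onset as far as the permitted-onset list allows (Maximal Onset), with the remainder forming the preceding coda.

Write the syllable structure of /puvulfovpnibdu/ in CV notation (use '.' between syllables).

Nuclei (vowels): u, u, o, i, u → 5 syllables.
V1 /u/ – V2 /u/: /v/ is a single consonant, so it becomes the next onset.
V2 /u/ – V3 /o/: /lf/ — longest licit onset from the right is /f/, leaving /l/ as coda.
V3 /o/ – V4 /i/: cluster /vpn/ — the longest permitted-onset suffix is /n/; onset = /n/, preceding coda = /vp/.
V4 /i/ – V5 /u/: cluster /bd/ — the longest permitted-onset suffix is /d/; onset = /d/, preceding coda = /b/.
Putting it together: pu.vul.fovp.nib.du.
Mapping each syllable to C/V: /pu/ → CV, /vul/ → CVC, /fovp/ → CVCC, /nib/ → CVC, /du/ → CV.

CV.CVC.CVCC.CVC.CV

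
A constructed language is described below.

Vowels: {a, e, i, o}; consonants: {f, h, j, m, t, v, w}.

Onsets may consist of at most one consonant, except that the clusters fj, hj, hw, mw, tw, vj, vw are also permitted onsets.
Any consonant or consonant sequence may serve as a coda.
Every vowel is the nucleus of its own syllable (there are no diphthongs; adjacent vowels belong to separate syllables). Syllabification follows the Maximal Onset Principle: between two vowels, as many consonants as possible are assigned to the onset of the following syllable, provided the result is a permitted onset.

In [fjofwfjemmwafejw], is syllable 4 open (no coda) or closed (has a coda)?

closed

Vowels present: o, e, a, e; each is a nucleus, giving 4 syllables.
V1 /o/ – V2 /e/: /fwfj/; trying suffixes from longest down, /fj/ is the first permitted one, so coda /fw/ | onset /fj/.
V2 /e/ – V3 /a/: cluster /mmw/ — the longest permitted-onset suffix is /mw/; onset = /mw/, preceding coda = /m/.
V3 /a/ – V4 /e/: /f/ → onset of the next syllable (single consonants are always licit onsets).
Syllabification: fjofw.fjem.mwa.fejw.
Syllable 4 is /fejw/ with coda /jw/, so it is closed.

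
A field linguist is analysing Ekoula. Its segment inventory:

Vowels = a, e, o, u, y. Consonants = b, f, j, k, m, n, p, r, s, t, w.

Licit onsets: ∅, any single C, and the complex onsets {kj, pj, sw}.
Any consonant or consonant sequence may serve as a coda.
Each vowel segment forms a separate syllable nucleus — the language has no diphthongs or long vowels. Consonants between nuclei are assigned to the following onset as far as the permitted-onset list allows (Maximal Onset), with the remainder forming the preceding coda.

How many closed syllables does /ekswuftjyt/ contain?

The vowels are e, u, y — 3 nuclei, so 3 syllables.
V1 /e/ – V2 /u/: cluster /ksw/ — the longest permitted-onset suffix is /sw/; onset = /sw/, preceding coda = /k/.
V2 /u/ – V3 /y/: cluster /ftj/ — the longest permitted-onset suffix is /j/; onset = /j/, preceding coda = /ft/.
Putting it together: ek.swuft.jyt.
Classifying each syllable: /ek/ (closed), /swuft/ (closed), /jyt/ (closed).
Closed syllables: 3.

3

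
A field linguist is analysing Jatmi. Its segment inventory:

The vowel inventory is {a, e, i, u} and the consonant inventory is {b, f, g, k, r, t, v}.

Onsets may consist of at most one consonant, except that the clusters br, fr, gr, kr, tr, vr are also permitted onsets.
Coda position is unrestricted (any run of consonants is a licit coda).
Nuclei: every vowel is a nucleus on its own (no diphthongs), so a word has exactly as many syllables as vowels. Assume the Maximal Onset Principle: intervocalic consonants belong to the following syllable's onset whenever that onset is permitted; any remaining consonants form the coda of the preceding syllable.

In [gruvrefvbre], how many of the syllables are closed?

Vowels present: u, e, e; each is a nucleus, giving 3 syllables.
V1 /u/ – V2 /e/: cluster /vr/ — /vr/ is itself a permitted onset, so the whole cluster goes right; preceding coda = ∅.
V2 /e/ – V3 /e/: /fvbr/ — longest licit onset from the right is /br/, leaving /fv/ as coda.
Syllabification: gru.vrefv.bre.
Classifying each syllable: /gru/ (open), /vrefv/ (closed), /bre/ (open).
Closed syllables: 1.

1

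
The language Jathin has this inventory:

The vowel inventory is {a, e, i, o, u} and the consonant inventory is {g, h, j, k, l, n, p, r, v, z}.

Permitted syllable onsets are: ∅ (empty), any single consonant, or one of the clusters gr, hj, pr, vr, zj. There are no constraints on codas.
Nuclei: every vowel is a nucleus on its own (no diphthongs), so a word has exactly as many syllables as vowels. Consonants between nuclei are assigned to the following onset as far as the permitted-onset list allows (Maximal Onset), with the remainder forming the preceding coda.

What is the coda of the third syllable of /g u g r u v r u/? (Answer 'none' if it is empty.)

none

The vowels are u, u, u — 3 nuclei, so 3 syllables.
V1 /u/ – V2 /u/: /gr/ is a licit onset in full, so it all attaches to the next syllable.
V2 /u/ – V3 /u/: /vr/ is a licit onset in full, so it all attaches to the next syllable.
So the parse is gu.gru.vru.
Syllable 3 is /vru/: onset /vr/, nucleus /u/, coda ∅.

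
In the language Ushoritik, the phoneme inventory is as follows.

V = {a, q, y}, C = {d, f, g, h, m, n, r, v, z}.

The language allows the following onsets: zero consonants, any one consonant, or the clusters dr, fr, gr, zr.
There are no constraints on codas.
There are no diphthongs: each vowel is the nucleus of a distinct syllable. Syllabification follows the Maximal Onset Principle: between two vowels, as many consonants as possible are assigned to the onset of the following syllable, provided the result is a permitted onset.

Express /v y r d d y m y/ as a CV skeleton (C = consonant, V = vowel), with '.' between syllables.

CVCC.CV.CV

The vowels are y, y, y — 3 nuclei, so 3 syllables.
V1 /y/ – V2 /y/: /rdd/ splits as /rd/ + /d/ (/d/ is the longest suffix that is a licit onset).
V2 /y/ – V3 /y/: /m/ is a single consonant, so it becomes the next onset.
Syllabification: vyrd.dy.my.
Mapping each syllable to C/V: /vyrd/ → CVCC, /dy/ → CV, /my/ → CV.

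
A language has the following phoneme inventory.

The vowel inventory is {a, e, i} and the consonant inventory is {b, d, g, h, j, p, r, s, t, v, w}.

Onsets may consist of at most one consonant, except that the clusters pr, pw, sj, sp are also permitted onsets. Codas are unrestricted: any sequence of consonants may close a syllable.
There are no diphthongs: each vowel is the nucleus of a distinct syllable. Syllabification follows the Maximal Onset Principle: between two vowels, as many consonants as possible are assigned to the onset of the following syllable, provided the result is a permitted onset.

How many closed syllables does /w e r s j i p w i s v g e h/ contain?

Nuclei (vowels): e, i, i, e → 4 syllables.
/e…i/ gap (V1→V2): /rsj/ splits as /r/ + /sj/ (/sj/ is the longest suffix that is a licit onset).
/i…i/ gap (V2→V3): /pw/ — entire cluster is a permitted onset → onset /pw/, coda ∅.
/i…e/ gap (V3→V4): /svg/ — longest licit onset from the right is /g/, leaving /sv/ as coda.
So the parse is wer.sji.pwisv.geh.
Classifying each syllable: /wer/ (closed), /sji/ (open), /pwisv/ (closed), /geh/ (closed).
Closed syllables: 3.

3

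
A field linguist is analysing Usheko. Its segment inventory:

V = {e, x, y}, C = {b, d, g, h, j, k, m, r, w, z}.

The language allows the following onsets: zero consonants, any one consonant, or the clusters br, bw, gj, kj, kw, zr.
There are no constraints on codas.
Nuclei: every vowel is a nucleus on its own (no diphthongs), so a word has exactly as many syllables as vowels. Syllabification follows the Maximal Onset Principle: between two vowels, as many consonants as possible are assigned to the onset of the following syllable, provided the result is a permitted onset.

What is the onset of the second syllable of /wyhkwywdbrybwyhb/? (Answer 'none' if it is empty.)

Nuclei (vowels): y, y, y, y → 4 syllables.
σ1/σ2 boundary: /hkw/ splits as /h/ + /kw/ (/kw/ is the longest suffix that is a licit onset).
σ2/σ3 boundary: /wdbr/; trying suffixes from longest down, /br/ is the first permitted one, so coda /wd/ | onset /br/.
σ3/σ4 boundary: /bw/ is a licit onset in full, so it all attaches to the next syllable.
Putting it together: wyh.kwywd.bry.bwyhb.
Syllable 2 is /kwywd/: onset /kw/, nucleus /y/, coda /wd/.

kw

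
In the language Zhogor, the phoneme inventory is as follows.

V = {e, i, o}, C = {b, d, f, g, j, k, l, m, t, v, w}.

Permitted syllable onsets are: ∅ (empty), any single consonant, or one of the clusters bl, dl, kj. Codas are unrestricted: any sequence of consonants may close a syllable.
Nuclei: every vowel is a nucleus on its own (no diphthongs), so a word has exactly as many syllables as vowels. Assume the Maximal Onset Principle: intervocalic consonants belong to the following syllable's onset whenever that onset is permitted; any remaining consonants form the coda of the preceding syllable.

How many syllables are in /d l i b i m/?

2

Nuclei (vowels): i, i → 2 syllables.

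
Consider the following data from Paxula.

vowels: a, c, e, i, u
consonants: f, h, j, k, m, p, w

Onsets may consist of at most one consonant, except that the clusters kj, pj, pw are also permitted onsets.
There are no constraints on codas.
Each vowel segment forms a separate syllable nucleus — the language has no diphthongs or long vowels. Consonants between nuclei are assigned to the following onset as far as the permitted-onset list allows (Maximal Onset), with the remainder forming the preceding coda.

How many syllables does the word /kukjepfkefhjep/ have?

Nuclei (vowels): u, e, e, e → 4 syllables.

4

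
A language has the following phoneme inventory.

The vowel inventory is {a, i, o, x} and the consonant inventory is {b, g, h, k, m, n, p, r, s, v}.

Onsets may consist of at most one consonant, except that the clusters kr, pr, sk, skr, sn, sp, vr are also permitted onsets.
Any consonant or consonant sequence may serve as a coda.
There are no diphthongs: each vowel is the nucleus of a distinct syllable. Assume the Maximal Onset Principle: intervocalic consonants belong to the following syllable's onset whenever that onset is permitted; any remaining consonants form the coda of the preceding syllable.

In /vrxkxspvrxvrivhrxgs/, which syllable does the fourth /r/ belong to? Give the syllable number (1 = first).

5

The vowels are x, x, x, i, x — 5 nuclei, so 5 syllables.
/x…x/ gap (V1→V2): /k/ → onset of the next syllable (single consonants are always licit onsets).
/x…x/ gap (V2→V3): /spvr/; trying suffixes from longest down, /vr/ is the first permitted one, so coda /sp/ | onset /vr/.
/x…i/ gap (V3→V4): /vr/ is a licit onset in full, so it all attaches to the next syllable.
/i…x/ gap (V4→V5): /vhr/ splits as /vh/ + /r/ (/r/ is the longest suffix that is a licit onset).
Syllabification: vrx.kxsp.vrx.vrivh.rxgs.
The fourth /r/ is in the onset of syllable 5 (/rxgs/).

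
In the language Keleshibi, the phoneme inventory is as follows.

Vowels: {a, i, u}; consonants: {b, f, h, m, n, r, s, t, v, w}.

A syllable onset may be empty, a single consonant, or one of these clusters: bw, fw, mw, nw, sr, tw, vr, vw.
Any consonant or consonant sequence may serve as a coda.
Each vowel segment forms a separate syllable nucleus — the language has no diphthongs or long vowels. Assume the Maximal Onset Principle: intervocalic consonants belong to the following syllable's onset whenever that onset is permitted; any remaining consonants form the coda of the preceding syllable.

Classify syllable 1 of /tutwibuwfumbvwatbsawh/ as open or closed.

open

Nuclei (vowels): u, i, u, u, a, a → 6 syllables.
Between /u/ (V1) and /i/ (V2): cluster /tw/ — /tw/ is itself a permitted onset, so the whole cluster goes right; preceding coda = ∅.
Between /i/ (V2) and /u/ (V3): /b/ is a single consonant, so it becomes the next onset.
Between /u/ (V3) and /u/ (V4): cluster /wf/ — the longest permitted-onset suffix is /f/; onset = /f/, preceding coda = /w/.
Between /u/ (V4) and /a/ (V5): /mbvw/ — longest licit onset from the right is /vw/, leaving /mb/ as coda.
Between /a/ (V5) and /a/ (V6): /tbs/ splits as /tb/ + /s/ (/s/ is the longest suffix that is a licit onset).
So the parse is tu.twi.buw.fumb.vwatb.sawh.
Syllable 1 is /tu/; it ends in its nucleus with no coda, so it is open.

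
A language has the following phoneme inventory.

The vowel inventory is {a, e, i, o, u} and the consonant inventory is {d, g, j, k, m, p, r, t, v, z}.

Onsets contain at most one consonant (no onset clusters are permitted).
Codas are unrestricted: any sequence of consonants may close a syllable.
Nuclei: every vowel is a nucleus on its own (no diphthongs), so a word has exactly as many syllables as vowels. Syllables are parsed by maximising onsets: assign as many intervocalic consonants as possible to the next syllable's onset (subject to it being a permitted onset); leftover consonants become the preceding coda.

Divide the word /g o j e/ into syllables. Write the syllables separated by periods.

Nuclei (vowels): o, e → 2 syllables.
σ1/σ2 boundary: just /j/ — single C goes to the following onset.

go.je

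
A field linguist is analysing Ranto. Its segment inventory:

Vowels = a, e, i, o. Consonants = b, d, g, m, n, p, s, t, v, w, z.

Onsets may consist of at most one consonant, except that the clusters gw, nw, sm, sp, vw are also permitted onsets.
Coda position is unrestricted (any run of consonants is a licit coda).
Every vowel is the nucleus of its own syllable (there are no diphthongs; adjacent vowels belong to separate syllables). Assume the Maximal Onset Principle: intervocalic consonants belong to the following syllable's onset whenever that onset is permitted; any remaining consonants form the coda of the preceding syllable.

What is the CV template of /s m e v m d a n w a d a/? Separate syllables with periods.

Vowels present: e, a, a, a; each is a nucleus, giving 4 syllables.
σ1/σ2 boundary: cluster /vmd/ — the longest permitted-onset suffix is /d/; onset = /d/, preceding coda = /vm/.
σ2/σ3 boundary: /nw/ — entire cluster is a permitted onset → onset /nw/, coda ∅.
σ3/σ4 boundary: just /d/ — single C goes to the following onset.
Syllabification: smevm.da.nwa.da.
Mapping each syllable to C/V: /smevm/ → CCVCC, /da/ → CV, /nwa/ → CCV, /da/ → CV.

CCVCC.CV.CCV.CV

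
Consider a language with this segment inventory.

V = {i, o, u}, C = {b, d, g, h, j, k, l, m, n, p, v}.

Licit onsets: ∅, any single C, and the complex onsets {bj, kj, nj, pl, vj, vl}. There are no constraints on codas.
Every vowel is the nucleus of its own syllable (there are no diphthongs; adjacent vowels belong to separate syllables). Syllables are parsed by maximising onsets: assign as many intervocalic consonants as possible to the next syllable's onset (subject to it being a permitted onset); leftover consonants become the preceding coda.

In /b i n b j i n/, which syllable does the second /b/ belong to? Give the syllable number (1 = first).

2

Nuclei (vowels): i, i → 2 syllables.
Between /i/ (V1) and /i/ (V2): /nbj/; trying suffixes from longest down, /bj/ is the first permitted one, so coda /n/ | onset /bj/.
Putting it together: bin.bjin.
The second /b/ is in the onset of syllable 2 (/bjin/).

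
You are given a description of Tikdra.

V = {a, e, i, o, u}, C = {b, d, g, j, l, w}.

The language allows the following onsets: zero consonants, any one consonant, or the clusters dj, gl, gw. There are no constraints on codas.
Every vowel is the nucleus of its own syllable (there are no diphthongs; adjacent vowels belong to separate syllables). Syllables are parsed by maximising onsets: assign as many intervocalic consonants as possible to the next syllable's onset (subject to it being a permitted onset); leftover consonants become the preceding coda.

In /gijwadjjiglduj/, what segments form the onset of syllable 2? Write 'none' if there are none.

w

Nuclei (vowels): i, a, i, u → 4 syllables.
σ1/σ2 boundary: cluster /jw/ — the longest permitted-onset suffix is /w/; onset = /w/, preceding coda = /j/.
σ2/σ3 boundary: /djj/ splits as /dj/ + /j/ (/j/ is the longest suffix that is a licit onset).
σ3/σ4 boundary: /gld/ — longest licit onset from the right is /d/, leaving /gl/ as coda.
Putting it together: gij.wadj.jigl.duj.
Syllable 2 is /wadj/: onset /w/, nucleus /a/, coda /dj/.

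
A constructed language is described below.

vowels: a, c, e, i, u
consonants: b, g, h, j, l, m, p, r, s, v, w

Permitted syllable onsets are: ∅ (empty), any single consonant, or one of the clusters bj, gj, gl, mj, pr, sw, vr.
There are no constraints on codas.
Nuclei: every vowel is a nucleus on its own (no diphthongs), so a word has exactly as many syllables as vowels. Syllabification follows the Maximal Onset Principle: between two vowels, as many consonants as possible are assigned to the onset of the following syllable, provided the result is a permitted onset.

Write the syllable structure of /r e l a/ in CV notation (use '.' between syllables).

CV.CV

Vowels present: e, a; each is a nucleus, giving 2 syllables.
σ1/σ2 boundary: just /l/ — single C goes to the following onset.
Syllabification: re.la.
Mapping each syllable to C/V: /re/ → CV, /la/ → CV.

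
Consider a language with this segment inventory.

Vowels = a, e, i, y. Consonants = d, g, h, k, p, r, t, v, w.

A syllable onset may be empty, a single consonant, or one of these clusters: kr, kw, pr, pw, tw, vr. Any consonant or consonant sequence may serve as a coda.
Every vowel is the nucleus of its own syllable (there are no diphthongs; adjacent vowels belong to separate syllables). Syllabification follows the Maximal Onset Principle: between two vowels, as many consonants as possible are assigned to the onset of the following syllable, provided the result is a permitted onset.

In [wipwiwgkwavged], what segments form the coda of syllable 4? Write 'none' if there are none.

d

Nuclei (vowels): i, i, a, e → 4 syllables.
σ1/σ2 boundary: /pw/ is a licit onset in full, so it all attaches to the next syllable.
σ2/σ3 boundary: /wgkw/ — longest licit onset from the right is /kw/, leaving /wg/ as coda.
σ3/σ4 boundary: /vg/ splits as /v/ + /g/ (/g/ is the longest suffix that is a licit onset).
Syllabification: wi.pwiwg.kwav.ged.
Syllable 4 is /ged/: onset /g/, nucleus /e/, coda /d/.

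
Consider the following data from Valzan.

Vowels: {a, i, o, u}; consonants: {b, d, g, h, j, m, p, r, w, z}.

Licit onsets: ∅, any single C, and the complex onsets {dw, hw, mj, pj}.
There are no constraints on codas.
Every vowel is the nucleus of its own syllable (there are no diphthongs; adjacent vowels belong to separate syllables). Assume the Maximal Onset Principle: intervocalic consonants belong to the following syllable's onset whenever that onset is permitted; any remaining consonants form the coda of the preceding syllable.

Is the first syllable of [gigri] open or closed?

Vowels present: i, i; each is a nucleus, giving 2 syllables.
V1 /i/ – V2 /i/: cluster /gr/ — the longest permitted-onset suffix is /r/; onset = /r/, preceding coda = /g/.
Result: gig.ri.
Syllable 1 is /gig/ with coda /g/, so it is closed.

closed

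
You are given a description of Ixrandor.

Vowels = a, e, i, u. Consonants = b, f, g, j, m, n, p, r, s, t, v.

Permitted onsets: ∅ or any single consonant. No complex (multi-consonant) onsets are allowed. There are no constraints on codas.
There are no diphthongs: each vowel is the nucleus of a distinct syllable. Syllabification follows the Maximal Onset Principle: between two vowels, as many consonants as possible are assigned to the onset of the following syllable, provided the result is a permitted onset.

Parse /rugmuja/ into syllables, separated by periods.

rug.mu.ja

Vowels present: u, u, a; each is a nucleus, giving 3 syllables.
V1 /u/ – V2 /u/: /gm/ — longest licit onset from the right is /m/, leaving /g/ as coda.
V2 /u/ – V3 /a/: /j/ is a single consonant, so it becomes the next onset.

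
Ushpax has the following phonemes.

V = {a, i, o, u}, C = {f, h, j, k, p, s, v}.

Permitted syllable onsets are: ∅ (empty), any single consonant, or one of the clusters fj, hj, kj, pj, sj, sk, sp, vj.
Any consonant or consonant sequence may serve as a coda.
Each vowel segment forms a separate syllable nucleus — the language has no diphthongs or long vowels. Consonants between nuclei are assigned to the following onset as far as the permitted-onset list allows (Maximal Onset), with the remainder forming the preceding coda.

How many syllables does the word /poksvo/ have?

2

Vowels present: o, o; each is a nucleus, giving 2 syllables.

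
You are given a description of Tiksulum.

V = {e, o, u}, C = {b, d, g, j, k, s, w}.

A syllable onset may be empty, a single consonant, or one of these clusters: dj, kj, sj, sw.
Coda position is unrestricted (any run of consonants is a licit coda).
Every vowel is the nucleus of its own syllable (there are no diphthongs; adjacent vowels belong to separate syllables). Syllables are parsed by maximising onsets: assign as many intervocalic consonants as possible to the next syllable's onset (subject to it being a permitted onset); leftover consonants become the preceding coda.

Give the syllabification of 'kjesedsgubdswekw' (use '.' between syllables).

kje.seds.gubd.swekw

Nuclei (vowels): e, e, u, e → 4 syllables.
σ1/σ2 boundary: just /s/ — single C goes to the following onset.
σ2/σ3 boundary: /dsg/ splits as /ds/ + /g/ (/g/ is the longest suffix that is a licit onset).
σ3/σ4 boundary: /bdsw/ splits as /bd/ + /sw/ (/sw/ is the longest suffix that is a licit onset).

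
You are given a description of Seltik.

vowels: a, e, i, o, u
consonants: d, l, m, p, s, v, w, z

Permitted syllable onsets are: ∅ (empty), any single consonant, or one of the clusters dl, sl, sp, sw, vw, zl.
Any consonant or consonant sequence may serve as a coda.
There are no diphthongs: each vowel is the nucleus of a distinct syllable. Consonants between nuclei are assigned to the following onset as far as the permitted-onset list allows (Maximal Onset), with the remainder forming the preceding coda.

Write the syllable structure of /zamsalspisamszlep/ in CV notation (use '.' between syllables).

CVC.CVC.CCV.CVCC.CCVC

Nuclei (vowels): a, a, i, a, e → 5 syllables.
/a…a/ gap (V1→V2): /ms/ — longest licit onset from the right is /s/, leaving /m/ as coda.
/a…i/ gap (V2→V3): /lsp/ splits as /l/ + /sp/ (/sp/ is the longest suffix that is a licit onset).
/i…a/ gap (V3→V4): /s/ is a single consonant, so it becomes the next onset.
/a…e/ gap (V4→V5): /mszl/ — longest licit onset from the right is /zl/, leaving /ms/ as coda.
Putting it together: zam.sal.spi.sams.zlep.
Mapping each syllable to C/V: /zam/ → CVC, /sal/ → CVC, /spi/ → CCV, /sams/ → CVCC, /zlep/ → CCVC.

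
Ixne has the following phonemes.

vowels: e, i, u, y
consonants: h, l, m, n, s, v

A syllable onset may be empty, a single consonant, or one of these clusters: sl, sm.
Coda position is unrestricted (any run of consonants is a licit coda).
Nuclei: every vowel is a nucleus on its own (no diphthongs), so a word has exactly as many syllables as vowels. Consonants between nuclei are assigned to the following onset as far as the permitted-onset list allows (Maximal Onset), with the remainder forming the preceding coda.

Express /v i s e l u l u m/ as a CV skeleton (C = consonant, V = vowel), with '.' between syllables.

CV.CV.CV.CVC

Nuclei (vowels): i, e, u, u → 4 syllables.
Between /i/ (V1) and /e/ (V2): /s/ → onset of the next syllable (single consonants are always licit onsets).
Between /e/ (V2) and /u/ (V3): just /l/ — single C goes to the following onset.
Between /u/ (V3) and /u/ (V4): /l/ is a single consonant, so it becomes the next onset.
Result: vi.se.lu.lum.
Mapping each syllable to C/V: /vi/ → CV, /se/ → CV, /lu/ → CV, /lum/ → CVC.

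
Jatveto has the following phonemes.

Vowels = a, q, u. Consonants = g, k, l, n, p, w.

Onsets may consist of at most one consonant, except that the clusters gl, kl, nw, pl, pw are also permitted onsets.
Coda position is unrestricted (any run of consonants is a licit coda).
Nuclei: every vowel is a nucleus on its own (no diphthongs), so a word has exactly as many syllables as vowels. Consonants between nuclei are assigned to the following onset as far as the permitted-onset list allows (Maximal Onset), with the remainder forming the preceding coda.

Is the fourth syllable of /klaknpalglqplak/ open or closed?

closed

Vowels present: a, a, q, a; each is a nucleus, giving 4 syllables.
σ1/σ2 boundary: cluster /knp/ — the longest permitted-onset suffix is /p/; onset = /p/, preceding coda = /kn/.
σ2/σ3 boundary: /lgl/ splits as /l/ + /gl/ (/gl/ is the longest suffix that is a licit onset).
σ3/σ4 boundary: /pl/ — entire cluster is a permitted onset → onset /pl/, coda ∅.
Putting it together: klakn.pal.glq.plak.
Syllable 4 is /plak/ with coda /k/, so it is closed.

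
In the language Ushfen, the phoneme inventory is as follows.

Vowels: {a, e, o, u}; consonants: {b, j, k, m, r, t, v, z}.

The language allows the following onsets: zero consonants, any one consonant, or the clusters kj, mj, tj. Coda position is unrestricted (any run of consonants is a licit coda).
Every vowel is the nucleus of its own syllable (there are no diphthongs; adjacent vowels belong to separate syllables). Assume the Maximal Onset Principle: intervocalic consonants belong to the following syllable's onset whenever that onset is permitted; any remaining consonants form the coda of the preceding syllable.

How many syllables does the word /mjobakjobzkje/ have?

4

The vowels are o, a, o, e — 4 nuclei, so 4 syllables.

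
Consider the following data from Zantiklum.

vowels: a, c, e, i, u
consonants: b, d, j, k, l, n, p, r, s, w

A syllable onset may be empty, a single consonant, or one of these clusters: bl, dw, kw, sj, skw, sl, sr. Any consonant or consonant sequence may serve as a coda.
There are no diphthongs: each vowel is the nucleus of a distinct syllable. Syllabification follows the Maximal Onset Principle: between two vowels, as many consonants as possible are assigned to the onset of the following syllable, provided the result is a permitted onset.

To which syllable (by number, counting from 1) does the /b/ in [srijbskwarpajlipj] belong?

1

The vowels are i, a, a, i — 4 nuclei, so 4 syllables.
V1 /i/ – V2 /a/: /jbskw/ splits as /jb/ + /skw/ (/skw/ is the longest suffix that is a licit onset).
V2 /a/ – V3 /a/: /rp/; trying suffixes from longest down, /p/ is the first permitted one, so coda /r/ | onset /p/.
V3 /a/ – V4 /i/: /jl/ — longest licit onset from the right is /l/, leaving /j/ as coda.
Result: srijb.skwar.paj.lipj.
The /b/ is in the coda of syllable 1 (/srijb/).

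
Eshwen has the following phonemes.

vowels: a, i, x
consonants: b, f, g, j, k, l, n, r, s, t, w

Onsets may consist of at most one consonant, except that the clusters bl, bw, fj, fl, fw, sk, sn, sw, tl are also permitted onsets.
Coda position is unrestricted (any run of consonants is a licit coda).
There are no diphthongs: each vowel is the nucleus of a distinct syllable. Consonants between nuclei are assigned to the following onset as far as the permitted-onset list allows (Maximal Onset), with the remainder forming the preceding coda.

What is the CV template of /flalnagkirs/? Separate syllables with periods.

Vowels present: a, a, i; each is a nucleus, giving 3 syllables.
σ1/σ2 boundary: cluster /ln/ — the longest permitted-onset suffix is /n/; onset = /n/, preceding coda = /l/.
σ2/σ3 boundary: /gk/; trying suffixes from longest down, /k/ is the first permitted one, so coda /g/ | onset /k/.
Syllabification: flal.nag.kirs.
Mapping each syllable to C/V: /flal/ → CCVC, /nag/ → CVC, /kirs/ → CVCC.

CCVC.CVC.CVCC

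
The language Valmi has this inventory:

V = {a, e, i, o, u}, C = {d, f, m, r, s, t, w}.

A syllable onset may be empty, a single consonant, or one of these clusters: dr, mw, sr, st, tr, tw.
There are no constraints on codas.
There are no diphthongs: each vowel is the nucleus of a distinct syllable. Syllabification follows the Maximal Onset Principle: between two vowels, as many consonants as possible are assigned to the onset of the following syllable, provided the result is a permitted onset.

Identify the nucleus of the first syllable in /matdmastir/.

a

Vowels present: a, a, i; each is a nucleus, giving 3 syllables.
The first nucleus (vowel 1 from the left) is /a/.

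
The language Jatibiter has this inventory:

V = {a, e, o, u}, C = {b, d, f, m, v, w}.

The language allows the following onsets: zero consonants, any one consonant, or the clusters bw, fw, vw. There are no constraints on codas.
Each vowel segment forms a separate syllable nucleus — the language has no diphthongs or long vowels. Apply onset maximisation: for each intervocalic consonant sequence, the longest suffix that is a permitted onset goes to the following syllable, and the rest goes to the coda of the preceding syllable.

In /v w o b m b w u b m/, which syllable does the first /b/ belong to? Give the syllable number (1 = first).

The vowels are o, u — 2 nuclei, so 2 syllables.
σ1/σ2 boundary: /bmbw/ splits as /bm/ + /bw/ (/bw/ is the longest suffix that is a licit onset).
Putting it together: vwobm.bwubm.
The first /b/ is in the coda of syllable 1 (/vwobm/).

1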